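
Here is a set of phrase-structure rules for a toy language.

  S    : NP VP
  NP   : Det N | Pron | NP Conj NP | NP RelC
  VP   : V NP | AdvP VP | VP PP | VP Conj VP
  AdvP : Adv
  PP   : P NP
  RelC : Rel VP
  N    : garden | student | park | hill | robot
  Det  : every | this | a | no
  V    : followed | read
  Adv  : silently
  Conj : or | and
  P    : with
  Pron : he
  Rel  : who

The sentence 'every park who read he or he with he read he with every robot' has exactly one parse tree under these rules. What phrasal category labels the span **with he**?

[S [NP [NP [Det every] [N park]] [RelC [Rel who] [VP [VP [V read] [NP [NP [Pron he]] [Conj or] [NP [Pron he]]]] [PP [P with] [NP [Pron he]]]]]] [VP [VP [V read] [NP [Pron he]]] [PP [P with] [NP [Det every] [N robot]]]]]
The span 'with he' is the PP node built by PP → P NP.

PP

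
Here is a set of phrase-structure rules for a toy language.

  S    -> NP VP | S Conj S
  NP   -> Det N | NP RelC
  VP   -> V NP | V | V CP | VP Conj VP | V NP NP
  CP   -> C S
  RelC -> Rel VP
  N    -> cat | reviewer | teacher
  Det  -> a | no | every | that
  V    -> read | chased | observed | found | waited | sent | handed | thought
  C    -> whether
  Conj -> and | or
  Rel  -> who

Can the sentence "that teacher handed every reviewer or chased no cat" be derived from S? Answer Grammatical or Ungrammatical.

Grammatical

[S [NP [Det that] [N teacher]] [VP [VP [V handed] [NP [Det every] [N reviewer]]] [Conj or] [VP [V chased] [NP [Det no] [N cat]]]]]
Every word is introduced by a lexical rule and the phrasal rules combine the resulting categories into a single S.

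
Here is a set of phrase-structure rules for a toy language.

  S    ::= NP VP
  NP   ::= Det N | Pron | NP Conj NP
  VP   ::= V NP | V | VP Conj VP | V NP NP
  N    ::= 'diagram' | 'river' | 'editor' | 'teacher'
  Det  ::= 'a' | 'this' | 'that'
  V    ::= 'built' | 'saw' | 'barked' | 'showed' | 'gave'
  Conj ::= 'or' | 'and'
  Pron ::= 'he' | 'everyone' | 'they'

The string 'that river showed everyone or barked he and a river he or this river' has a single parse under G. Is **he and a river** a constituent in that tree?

Yes

[S [NP [Det that] [N river]] [VP [VP [V showed] [NP [Pron everyone]]] [Conj or] [VP [V barked] [NP [NP [Pron he]] [Conj and] [NP [Det a] [N river]]] [NP [NP [Pron he]] [Conj or] [NP [Det this] [N river]]]]]]
The words 'he and a river' are exhaustively dominated by a single NP node (built by NP → NP Conj NP), so they form a constituent.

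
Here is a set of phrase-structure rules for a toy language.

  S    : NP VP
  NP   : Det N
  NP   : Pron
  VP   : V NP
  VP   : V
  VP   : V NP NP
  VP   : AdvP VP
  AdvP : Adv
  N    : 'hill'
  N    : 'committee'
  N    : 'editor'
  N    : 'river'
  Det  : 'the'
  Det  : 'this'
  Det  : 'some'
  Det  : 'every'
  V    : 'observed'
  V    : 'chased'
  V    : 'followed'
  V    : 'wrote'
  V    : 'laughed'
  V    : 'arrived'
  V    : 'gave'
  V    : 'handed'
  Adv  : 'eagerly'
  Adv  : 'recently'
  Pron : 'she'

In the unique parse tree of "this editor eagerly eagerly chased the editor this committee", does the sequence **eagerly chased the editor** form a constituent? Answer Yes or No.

[S [NP [Det this] [N editor]] [VP [AdvP [Adv eagerly]] [VP [AdvP [Adv eagerly]] [VP [V chased] [NP [Det the] [N editor]] [NP [Det this] [N committee]]]]]]
The smallest constituent containing 'eagerly chased the editor' is the VP spanning 'eagerly chased the editor this committee'; no single node in the tree dominates exactly the given words.

No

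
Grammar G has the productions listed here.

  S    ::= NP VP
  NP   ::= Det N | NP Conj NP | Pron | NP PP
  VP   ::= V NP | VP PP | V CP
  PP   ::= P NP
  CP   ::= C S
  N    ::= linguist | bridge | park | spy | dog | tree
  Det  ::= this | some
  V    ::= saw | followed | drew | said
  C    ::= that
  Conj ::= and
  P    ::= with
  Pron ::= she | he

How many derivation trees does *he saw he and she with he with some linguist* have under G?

Two of the 9 distinct bracketings:
[S [NP [Pron he]] [VP [V saw] [NP [NP [Pron he]] [Conj and] [NP [NP [Pron she]] [PP [P with] [NP [NP [Pron he]] [PP [P with] [NP [Det some] [N linguist]]]]]]]]]
[S [NP [Pron he]] [VP [V saw] [NP [NP [Pron he]] [Conj and] [NP [NP [NP [Pron she]] [PP [P with] [NP [Pron he]]]] [PP [P with] [NP [Det some] [N linguist]]]]]]]
The trees differ in how a recursive rule is bracketed over the same span.

9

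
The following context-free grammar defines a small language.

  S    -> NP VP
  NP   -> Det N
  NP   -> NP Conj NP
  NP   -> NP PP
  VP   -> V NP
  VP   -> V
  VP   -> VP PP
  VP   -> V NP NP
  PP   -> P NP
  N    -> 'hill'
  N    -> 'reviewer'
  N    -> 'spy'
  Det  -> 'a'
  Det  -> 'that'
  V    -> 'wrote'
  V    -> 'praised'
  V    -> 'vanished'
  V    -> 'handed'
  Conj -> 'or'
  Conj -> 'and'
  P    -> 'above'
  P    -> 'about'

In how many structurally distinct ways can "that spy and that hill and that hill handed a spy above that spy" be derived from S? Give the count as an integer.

Two of the 4 distinct bracketings:
[S [NP [NP [Det that] [N spy]] [Conj and] [NP [NP [Det that] [N hill]] [Conj and] [NP [Det that] [N hill]]]] [VP [V handed] [NP [NP [Det a] [N spy]] [PP [P above] [NP [Det that] [N spy]]]]]]
[S [NP [NP [Det that] [N spy]] [Conj and] [NP [NP [Det that] [N hill]] [Conj and] [NP [Det that] [N hill]]]] [VP [VP [V handed] [NP [Det a] [N spy]]] [PP [P above] [NP [Det that] [N spy]]]]]
The difference turns on whether NP → NP PP is used at the relevant span, versus an alternative expansion of NP.

4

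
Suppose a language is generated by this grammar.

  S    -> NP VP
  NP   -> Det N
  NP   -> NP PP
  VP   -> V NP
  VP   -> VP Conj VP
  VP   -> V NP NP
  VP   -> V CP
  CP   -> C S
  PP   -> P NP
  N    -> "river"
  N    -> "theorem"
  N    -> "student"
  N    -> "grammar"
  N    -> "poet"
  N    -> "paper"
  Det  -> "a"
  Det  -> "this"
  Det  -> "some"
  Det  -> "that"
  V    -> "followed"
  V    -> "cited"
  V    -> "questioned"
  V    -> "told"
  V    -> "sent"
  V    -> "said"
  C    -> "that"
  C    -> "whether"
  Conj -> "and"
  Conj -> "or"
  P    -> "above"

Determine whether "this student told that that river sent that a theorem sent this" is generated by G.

Ungrammatical

For S → NP VP, the only prefix that parses as NP is 'this student', but the remainder 'told that that river sent that a theorem sent this' is not a VP under these rules.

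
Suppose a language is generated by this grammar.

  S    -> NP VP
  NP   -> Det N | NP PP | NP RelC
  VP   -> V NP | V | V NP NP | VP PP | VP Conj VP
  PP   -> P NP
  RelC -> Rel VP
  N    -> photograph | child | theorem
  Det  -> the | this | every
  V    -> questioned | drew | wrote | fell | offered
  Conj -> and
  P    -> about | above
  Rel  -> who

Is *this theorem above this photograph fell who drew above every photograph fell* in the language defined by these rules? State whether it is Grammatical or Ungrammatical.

For S → NP VP, every NP-prefix leaves a non-VP remainder: after 'this theorem' the remainder is not a VP; after 'this theorem above this photograph' the remainder is not a VP.

Ungrammatical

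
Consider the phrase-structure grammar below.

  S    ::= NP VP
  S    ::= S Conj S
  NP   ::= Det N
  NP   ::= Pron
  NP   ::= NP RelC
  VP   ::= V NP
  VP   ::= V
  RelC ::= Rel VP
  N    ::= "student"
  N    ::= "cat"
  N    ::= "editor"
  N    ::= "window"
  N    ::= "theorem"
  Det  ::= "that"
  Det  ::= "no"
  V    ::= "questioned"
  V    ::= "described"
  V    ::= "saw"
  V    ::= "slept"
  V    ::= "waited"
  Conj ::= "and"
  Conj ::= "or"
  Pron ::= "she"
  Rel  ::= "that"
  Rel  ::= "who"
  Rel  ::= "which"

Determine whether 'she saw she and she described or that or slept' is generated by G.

A Det/Rel word can never sit immediately before a Conj word in any string this grammar generates, so the substring 'that or' rules out a derivation.

Ungrammatical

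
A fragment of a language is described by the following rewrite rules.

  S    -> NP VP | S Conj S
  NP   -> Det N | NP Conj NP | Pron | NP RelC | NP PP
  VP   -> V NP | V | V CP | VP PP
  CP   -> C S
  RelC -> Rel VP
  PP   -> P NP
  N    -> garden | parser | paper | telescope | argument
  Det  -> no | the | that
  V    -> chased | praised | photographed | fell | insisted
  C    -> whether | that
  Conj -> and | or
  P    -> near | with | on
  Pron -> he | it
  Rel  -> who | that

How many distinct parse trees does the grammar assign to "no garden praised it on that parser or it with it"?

Two of the 10 distinct bracketings:
[S [NP [Det no] [N garden]] [VP [V praised] [NP [NP [NP [Pron it]] [PP [P on] [NP [Det that] [N parser]]]] [Conj or] [NP [NP [Pron it]] [PP [P with] [NP [Pron it]]]]]]]
[S [NP [Det no] [N garden]] [VP [V praised] [NP [NP [Pron it]] [PP [P on] [NP [NP [Det that] [N parser]] [Conj or] [NP [NP [Pron it]] [PP [P with] [NP [Pron it]]]]]]]]]
The trees differ in how a recursive rule is bracketed over the same span.

10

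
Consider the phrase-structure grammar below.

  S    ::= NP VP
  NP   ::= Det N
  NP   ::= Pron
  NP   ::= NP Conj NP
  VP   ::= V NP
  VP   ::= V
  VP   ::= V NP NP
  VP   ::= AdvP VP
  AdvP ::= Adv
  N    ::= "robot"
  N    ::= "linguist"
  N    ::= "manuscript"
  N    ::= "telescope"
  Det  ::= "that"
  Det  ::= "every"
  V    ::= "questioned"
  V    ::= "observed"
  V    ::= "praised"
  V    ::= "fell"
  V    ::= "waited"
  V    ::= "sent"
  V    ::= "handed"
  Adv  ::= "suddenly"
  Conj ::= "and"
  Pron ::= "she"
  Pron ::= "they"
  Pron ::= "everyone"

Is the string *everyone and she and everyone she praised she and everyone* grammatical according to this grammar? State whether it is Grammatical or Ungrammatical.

Ungrammatical

For S → NP VP, every NP-prefix leaves a non-VP remainder: after 'everyone' the remainder is not a VP; after 'everyone and she' the remainder is not a VP; after 'everyone and she and everyone' the remainder is not a VP.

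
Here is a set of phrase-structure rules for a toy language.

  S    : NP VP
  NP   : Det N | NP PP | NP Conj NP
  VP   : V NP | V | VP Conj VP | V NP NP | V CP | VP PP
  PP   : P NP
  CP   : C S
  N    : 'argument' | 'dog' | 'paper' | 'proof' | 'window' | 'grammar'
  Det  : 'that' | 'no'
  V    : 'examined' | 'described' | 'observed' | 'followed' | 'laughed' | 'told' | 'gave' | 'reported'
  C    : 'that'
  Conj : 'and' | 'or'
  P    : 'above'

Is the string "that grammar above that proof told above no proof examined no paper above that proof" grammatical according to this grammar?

For S → NP VP, every NP-prefix leaves a non-VP remainder: after 'that grammar' the remainder is not a VP; after 'that grammar above that proof' the remainder is not a VP.

Ungrammatical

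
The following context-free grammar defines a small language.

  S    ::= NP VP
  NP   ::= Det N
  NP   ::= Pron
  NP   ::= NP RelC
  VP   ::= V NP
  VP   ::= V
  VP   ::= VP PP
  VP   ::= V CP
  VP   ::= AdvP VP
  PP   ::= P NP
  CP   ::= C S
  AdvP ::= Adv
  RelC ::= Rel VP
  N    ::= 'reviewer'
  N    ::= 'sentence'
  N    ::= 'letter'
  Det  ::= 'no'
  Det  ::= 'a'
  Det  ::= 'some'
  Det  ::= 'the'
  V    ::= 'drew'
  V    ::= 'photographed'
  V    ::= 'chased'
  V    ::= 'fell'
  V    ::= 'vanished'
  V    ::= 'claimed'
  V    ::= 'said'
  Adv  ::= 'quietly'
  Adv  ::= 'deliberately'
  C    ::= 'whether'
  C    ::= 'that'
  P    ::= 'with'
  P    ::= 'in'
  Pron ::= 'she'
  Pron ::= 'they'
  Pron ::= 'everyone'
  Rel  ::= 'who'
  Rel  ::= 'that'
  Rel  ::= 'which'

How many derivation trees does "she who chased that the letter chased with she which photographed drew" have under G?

Two of the 4 distinct bracketings:
[S [NP [NP [Pron she]] [RelC [Rel who] [VP [VP [V chased] [CP [C that] [S [NP [Det the] [N letter]] [VP [V chased]]]]] [PP [P with] [NP [NP [Pron she]] [RelC [Rel which] [VP [V photographed]]]]]]]] [VP [V drew]]]
[S [NP [NP [Pron she]] [RelC [Rel who] [VP [V chased] [CP [C that] [S [NP [Det the] [N letter]] [VP [VP [V chased]] [PP [P with] [NP [NP [Pron she]] [RelC [Rel which] [VP [V photographed]]]]]]]]]]] [VP [V drew]]]
The trees differ in how a recursive rule is bracketed over the same span.

4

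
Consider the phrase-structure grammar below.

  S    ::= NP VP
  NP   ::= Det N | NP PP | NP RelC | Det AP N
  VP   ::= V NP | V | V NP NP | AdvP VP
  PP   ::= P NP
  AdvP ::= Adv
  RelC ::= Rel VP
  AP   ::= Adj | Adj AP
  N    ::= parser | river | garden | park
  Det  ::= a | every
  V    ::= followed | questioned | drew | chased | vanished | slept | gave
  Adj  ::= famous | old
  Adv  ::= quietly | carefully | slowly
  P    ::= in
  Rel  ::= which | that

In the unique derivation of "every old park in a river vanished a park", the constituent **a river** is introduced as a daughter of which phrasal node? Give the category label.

[S [NP [NP [Det every] [AP [Adj old]] [N park]] [PP [P in] [NP [Det a] [N river]]]] [VP [V vanished] [NP [Det a] [N park]]]]
The span 'a river' is the NP node built by NP → Det N.
Its mother is the PP built by PP → P NP.

PP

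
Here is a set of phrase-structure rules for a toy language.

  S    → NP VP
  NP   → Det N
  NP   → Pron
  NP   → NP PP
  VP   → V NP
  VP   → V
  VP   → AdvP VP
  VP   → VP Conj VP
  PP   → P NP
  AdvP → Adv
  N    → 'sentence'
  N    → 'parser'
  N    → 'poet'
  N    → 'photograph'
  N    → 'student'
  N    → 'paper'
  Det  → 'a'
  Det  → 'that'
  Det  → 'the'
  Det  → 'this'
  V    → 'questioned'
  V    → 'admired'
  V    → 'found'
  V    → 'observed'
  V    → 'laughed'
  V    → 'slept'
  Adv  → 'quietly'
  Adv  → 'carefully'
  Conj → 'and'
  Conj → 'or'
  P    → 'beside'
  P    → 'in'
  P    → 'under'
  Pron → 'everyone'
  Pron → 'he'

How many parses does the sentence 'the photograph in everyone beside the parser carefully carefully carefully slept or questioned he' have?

8

Two of the 8 distinct bracketings:
[S [NP [NP [Det the] [N photograph]] [PP [P in] [NP [NP [Pron everyone]] [PP [P beside] [NP [Det the] [N parser]]]]]] [VP [AdvP [Adv carefully]] [VP [AdvP [Adv carefully]] [VP [AdvP [Adv carefully]] [VP [VP [V slept]] [Conj or] [VP [V questioned] [NP [Pron he]]]]]]]]
[S [NP [NP [Det the] [N photograph]] [PP [P in] [NP [NP [Pron everyone]] [PP [P beside] [NP [Det the] [N parser]]]]]] [VP [AdvP [Adv carefully]] [VP [AdvP [Adv carefully]] [VP [VP [AdvP [Adv carefully]] [VP [V slept]]] [Conj or] [VP [V questioned] [NP [Pron he]]]]]]]
The trees differ in how a recursive rule is bracketed over the same span.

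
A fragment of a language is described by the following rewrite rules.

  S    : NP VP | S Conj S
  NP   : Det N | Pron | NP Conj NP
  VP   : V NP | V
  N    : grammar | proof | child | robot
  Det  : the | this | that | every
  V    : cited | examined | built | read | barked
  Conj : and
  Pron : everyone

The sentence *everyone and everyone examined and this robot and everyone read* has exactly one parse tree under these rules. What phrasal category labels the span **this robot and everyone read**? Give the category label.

S

[S [S [NP [NP [Pron everyone]] [Conj and] [NP [Pron everyone]]] [VP [V examined]]] [Conj and] [S [NP [NP [Det this] [N robot]] [Conj and] [NP [Pron everyone]]] [VP [V read]]]]
The span 'this robot and everyone read' is the S node built by S → NP VP.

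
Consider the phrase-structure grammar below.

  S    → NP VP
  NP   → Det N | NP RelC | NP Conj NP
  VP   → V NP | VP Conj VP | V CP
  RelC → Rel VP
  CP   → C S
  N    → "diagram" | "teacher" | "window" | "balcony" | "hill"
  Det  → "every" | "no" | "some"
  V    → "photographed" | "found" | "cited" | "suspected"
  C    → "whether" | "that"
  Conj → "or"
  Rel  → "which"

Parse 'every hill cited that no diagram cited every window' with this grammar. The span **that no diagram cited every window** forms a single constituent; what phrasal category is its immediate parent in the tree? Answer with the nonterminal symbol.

[S [NP [Det every] [N hill]] [VP [V cited] [CP [C that] [S [NP [Det no] [N diagram]] [VP [V cited] [NP [Det every] [N window]]]]]]]
The span 'that no diagram cited every window' is the CP node built by CP → C S.
Its mother is the VP built by VP → V CP.

VP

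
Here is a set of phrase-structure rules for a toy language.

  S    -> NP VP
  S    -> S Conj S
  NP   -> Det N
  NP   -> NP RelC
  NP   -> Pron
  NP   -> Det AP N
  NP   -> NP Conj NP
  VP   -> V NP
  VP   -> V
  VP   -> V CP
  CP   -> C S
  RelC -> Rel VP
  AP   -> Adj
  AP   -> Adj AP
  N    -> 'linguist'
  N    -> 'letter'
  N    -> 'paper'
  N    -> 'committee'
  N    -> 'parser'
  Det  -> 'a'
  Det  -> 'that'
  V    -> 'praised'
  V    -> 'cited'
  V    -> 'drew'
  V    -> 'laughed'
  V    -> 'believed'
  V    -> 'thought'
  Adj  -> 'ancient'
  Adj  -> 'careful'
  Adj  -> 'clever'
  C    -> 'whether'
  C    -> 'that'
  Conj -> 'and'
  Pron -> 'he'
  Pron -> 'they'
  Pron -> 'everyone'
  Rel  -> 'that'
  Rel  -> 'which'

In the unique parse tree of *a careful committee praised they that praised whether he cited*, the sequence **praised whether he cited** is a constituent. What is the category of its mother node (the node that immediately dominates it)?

S
  NP
    Det: a
    AP
      Adj: careful
    N: committee
  VP
    V: praised
    NP
      NP
        Pron: they
      RelC
        Rel: that
        VP
          V: praised
          CP
            C: whether
            S
              NP
                Pron: he
              VP
                V: cited
The span 'praised whether he cited' is the VP node built by VP → V CP.
Its mother is the RelC built by RelC → Rel VP.

RelC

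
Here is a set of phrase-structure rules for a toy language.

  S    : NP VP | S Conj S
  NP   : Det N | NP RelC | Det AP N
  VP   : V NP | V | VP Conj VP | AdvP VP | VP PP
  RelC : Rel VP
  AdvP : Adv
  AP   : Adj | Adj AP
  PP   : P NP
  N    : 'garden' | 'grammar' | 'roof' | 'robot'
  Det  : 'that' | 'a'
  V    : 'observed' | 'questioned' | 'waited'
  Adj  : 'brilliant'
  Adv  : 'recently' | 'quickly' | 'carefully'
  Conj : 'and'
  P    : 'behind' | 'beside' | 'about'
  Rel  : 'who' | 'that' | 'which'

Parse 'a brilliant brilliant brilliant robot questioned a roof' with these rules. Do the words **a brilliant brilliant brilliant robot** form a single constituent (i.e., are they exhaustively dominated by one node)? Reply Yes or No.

Yes

[S [NP [Det a] [AP [Adj brilliant] [AP [Adj brilliant] [AP [Adj brilliant]]]] [N robot]] [VP [V questioned] [NP [Det a] [N roof]]]]
The words 'a brilliant brilliant brilliant robot' are exhaustively dominated by a single NP node (built by NP → Det AP N), so they form a constituent.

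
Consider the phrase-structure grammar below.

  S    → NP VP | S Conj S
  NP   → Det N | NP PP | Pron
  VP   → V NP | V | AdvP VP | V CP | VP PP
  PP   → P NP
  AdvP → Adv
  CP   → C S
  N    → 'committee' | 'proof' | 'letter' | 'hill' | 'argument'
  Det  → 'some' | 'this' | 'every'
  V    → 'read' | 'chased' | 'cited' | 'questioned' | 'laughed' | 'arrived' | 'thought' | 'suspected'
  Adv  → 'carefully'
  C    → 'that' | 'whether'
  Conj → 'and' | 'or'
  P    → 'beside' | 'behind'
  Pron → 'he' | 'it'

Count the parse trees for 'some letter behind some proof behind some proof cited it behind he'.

Two of the 4 distinct bracketings:
[S [NP [NP [Det some] [N letter]] [PP [P behind] [NP [NP [Det some] [N proof]] [PP [P behind] [NP [Det some] [N proof]]]]]] [VP [V cited] [NP [NP [Pron it]] [PP [P behind] [NP [Pron he]]]]]]
[S [NP [NP [Det some] [N letter]] [PP [P behind] [NP [NP [Det some] [N proof]] [PP [P behind] [NP [Det some] [N proof]]]]]] [VP [VP [V cited] [NP [Pron it]]] [PP [P behind] [NP [Pron he]]]]]
The difference turns on whether VP → VP PP is used at the relevant span, versus an alternative expansion of VP.

4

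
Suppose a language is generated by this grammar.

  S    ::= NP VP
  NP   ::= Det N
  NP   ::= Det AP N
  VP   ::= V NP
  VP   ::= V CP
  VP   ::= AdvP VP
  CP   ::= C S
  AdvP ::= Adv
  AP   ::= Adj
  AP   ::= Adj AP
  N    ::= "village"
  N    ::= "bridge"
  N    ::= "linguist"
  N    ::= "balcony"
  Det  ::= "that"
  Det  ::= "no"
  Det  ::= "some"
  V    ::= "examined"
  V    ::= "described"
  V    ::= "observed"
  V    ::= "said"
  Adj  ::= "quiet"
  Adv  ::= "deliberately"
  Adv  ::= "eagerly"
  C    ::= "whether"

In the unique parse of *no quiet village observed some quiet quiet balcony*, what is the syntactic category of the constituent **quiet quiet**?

[S [NP [Det no] [AP [Adj quiet]] [N village]] [VP [V observed] [NP [Det some] [AP [Adj quiet] [AP [Adj quiet]]] [N balcony]]]]
The span 'quiet quiet' is the AP node built by AP → Adj AP.

AP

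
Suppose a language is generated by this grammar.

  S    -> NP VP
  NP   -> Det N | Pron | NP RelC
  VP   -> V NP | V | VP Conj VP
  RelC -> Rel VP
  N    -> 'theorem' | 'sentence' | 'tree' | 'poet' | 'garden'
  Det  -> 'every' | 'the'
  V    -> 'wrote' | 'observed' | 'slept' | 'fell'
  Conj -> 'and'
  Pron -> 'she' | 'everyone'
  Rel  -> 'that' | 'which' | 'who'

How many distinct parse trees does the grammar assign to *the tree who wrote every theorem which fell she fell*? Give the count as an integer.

The two bracketings:
[S [NP [NP [Det the] [N tree]] [RelC [Rel who] [VP [V wrote] [NP [NP [Det every] [N theorem]] [RelC [Rel which] [VP [V fell] [NP [Pron she]]]]]]]] [VP [V fell]]]
[S [NP [NP [NP [Det the] [N tree]] [RelC [Rel who] [VP [V wrote] [NP [Det every] [N theorem]]]]] [RelC [Rel which] [VP [V fell] [NP [Pron she]]]]] [VP [V fell]]]
The trees differ in how a recursive rule is bracketed over the same span.

2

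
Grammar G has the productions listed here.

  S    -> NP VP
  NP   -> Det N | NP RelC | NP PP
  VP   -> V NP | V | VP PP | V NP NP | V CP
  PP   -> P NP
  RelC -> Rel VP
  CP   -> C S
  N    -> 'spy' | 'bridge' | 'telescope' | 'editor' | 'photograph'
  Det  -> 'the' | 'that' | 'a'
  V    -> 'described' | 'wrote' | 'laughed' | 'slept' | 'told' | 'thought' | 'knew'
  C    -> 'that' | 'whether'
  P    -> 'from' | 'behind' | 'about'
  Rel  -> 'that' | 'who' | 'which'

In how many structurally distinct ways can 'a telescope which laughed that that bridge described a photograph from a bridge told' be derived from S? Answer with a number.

Two of the 4 distinct bracketings:
[S [NP [NP [Det a] [N telescope]] [RelC [Rel which] [VP [VP [V laughed] [CP [C that] [S [NP [Det that] [N bridge]] [VP [V described] [NP [Det a] [N photograph]]]]]] [PP [P from] [NP [Det a] [N bridge]]]]]] [VP [V told]]]
[S [NP [NP [Det a] [N telescope]] [RelC [Rel which] [VP [V laughed] [CP [C that] [S [NP [Det that] [N bridge]] [VP [V described] [NP [NP [Det a] [N photograph]] [PP [P from] [NP [Det a] [N bridge]]]]]]]]]] [VP [V told]]]
The difference turns on whether NP → NP PP is used at the relevant span, versus an alternative expansion of NP.

4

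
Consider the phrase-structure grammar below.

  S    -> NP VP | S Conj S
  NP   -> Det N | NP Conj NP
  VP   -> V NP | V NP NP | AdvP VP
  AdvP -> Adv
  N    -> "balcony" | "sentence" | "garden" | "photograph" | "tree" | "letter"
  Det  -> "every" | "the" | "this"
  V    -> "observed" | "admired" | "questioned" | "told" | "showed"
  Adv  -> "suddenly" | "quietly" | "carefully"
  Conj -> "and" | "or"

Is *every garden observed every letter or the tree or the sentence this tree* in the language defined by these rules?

[S [NP [Det every] [N garden]] [VP [V observed] [NP [NP [Det every] [N letter]] [Conj or] [NP [NP [Det the] [N tree]] [Conj or] [NP [Det the] [N sentence]]]] [NP [Det this] [N tree]]]]
Each bracket corresponds to one application of a listed rule, so the string is derivable from S.

Grammatical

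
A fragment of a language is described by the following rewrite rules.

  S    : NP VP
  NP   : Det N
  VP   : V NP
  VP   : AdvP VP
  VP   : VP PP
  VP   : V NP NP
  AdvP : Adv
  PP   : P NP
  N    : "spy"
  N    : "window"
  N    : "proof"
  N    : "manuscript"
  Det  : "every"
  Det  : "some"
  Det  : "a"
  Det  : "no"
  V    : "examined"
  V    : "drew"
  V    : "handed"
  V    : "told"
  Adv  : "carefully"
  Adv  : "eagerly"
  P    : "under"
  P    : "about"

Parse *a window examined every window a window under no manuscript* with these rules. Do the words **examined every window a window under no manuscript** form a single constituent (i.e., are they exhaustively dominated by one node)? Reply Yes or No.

Yes

[S [NP [Det a] [N window]] [VP [VP [V examined] [NP [Det every] [N window]] [NP [Det a] [N window]]] [PP [P under] [NP [Det no] [N manuscript]]]]]
The words 'examined every window a window under no manuscript' are exhaustively dominated by a single VP node (built by VP → VP PP), so they form a constituent.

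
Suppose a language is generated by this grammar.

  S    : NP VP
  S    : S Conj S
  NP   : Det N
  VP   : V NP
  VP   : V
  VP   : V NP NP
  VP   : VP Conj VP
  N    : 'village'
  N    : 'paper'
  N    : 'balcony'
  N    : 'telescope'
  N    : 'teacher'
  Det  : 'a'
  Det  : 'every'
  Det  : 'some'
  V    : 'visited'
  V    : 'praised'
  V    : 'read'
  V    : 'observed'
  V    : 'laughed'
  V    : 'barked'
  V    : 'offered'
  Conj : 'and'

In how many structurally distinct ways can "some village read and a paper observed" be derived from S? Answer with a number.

[S [S [NP [Det some] [N village]] [VP [V read]]] [Conj and] [S [NP [Det a] [N paper]] [VP [V observed]]]]
No rule offers an alternative attachment or grouping for any span, so this is the only derivation.

1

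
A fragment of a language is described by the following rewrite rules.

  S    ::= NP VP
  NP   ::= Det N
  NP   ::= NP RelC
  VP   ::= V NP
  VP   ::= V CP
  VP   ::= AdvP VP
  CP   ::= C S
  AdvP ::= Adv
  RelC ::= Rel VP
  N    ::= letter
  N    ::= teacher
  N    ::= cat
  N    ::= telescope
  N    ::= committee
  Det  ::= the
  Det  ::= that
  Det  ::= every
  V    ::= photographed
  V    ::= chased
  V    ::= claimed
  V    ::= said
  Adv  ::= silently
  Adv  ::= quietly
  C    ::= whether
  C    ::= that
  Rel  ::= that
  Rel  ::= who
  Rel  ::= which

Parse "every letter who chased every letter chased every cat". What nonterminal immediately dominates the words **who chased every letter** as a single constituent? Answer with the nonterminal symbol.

[S [NP [NP [Det every] [N letter]] [RelC [Rel who] [VP [V chased] [NP [Det every] [N letter]]]]] [VP [V chased] [NP [Det every] [N cat]]]]
The span 'who chased every letter' is the RelC node built by RelC → Rel VP.

RelC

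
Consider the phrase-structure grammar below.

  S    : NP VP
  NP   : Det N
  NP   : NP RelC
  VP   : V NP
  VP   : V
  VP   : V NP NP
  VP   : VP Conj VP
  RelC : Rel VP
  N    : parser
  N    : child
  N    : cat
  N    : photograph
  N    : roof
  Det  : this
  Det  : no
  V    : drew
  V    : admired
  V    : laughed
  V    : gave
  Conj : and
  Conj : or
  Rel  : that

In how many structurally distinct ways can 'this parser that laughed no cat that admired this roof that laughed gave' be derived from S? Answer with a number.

Two of the 7 distinct bracketings:
[S [NP [NP [Det this] [N parser]] [RelC [Rel that] [VP [V laughed] [NP [NP [Det no] [N cat]] [RelC [Rel that] [VP [V admired] [NP [NP [Det this] [N roof]] [RelC [Rel that] [VP [V laughed]]]]]]]]]] [VP [V gave]]]
[S [NP [NP [Det this] [N parser]] [RelC [Rel that] [VP [V laughed] [NP [NP [NP [Det no] [N cat]] [RelC [Rel that] [VP [V admired] [NP [Det this] [N roof]]]]] [RelC [Rel that] [VP [V laughed]]]]]]] [VP [V gave]]]
The trees differ in how a recursive rule is bracketed over the same span.

7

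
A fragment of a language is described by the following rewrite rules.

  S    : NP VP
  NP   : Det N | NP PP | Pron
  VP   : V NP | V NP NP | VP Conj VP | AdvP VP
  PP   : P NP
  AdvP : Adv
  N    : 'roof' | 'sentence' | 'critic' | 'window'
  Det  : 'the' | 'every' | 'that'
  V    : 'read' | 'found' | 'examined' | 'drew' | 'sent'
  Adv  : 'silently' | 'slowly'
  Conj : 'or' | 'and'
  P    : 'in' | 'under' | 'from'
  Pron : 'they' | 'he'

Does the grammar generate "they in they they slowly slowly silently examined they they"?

For S → NP VP, every NP-prefix leaves a non-VP remainder: after 'they' the remainder is not a VP; after 'they in they' the remainder is not a VP.

Ungrammatical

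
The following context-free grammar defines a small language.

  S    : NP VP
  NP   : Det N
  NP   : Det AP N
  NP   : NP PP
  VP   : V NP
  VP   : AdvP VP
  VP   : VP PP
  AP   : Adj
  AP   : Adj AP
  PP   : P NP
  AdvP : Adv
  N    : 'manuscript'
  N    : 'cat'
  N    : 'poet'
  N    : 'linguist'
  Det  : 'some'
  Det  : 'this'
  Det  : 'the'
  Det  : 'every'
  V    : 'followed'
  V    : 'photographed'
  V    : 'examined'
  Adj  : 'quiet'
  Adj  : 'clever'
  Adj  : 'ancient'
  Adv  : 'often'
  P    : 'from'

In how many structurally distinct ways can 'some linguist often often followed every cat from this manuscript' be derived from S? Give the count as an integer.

Two of the 4 distinct bracketings:
[S [NP [Det some] [N linguist]] [VP [AdvP [Adv often]] [VP [AdvP [Adv often]] [VP [V followed] [NP [NP [Det every] [N cat]] [PP [P from] [NP [Det this] [N manuscript]]]]]]]]
[S [NP [Det some] [N linguist]] [VP [AdvP [Adv often]] [VP [AdvP [Adv often]] [VP [VP [V followed] [NP [Det every] [N cat]]] [PP [P from] [NP [Det this] [N manuscript]]]]]]]
The difference turns on whether NP → NP PP is used at the relevant span, versus an alternative expansion of NP.

4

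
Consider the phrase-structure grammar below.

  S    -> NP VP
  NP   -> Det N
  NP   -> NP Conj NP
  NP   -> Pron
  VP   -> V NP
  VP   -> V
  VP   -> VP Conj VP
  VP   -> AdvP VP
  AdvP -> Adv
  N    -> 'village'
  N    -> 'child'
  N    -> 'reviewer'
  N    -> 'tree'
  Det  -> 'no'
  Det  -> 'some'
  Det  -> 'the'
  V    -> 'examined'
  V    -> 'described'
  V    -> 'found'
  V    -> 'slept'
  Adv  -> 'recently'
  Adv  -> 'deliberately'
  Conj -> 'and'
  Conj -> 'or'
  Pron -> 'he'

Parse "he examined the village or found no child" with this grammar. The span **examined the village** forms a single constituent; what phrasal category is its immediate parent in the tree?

VP

S
  NP
    Pron: he
  VP
    VP
      V: examined
      NP
        Det: the
        N: village
    Conj: or
    VP
      V: found
      NP
        Det: no
        N: child
The span 'examined the village' is the VP node built by VP → V NP.
Its mother is the VP built by VP → VP Conj VP.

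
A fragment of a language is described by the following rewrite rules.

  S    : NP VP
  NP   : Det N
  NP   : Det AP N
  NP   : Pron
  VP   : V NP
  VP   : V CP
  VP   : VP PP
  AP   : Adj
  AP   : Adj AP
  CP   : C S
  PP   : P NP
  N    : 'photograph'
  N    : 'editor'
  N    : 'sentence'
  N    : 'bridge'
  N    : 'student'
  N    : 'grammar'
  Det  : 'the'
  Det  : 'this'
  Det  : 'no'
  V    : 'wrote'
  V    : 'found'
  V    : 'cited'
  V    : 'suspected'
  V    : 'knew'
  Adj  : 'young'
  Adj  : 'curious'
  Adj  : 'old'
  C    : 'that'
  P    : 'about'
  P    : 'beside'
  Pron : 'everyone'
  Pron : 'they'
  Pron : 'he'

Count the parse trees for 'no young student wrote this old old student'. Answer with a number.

1

[S [NP [Det no] [AP [Adj young]] [N student]] [VP [V wrote] [NP [Det this] [AP [Adj old] [AP [Adj old]]] [N student]]]]
No rule offers an alternative attachment or grouping for any span, so this is the only derivation.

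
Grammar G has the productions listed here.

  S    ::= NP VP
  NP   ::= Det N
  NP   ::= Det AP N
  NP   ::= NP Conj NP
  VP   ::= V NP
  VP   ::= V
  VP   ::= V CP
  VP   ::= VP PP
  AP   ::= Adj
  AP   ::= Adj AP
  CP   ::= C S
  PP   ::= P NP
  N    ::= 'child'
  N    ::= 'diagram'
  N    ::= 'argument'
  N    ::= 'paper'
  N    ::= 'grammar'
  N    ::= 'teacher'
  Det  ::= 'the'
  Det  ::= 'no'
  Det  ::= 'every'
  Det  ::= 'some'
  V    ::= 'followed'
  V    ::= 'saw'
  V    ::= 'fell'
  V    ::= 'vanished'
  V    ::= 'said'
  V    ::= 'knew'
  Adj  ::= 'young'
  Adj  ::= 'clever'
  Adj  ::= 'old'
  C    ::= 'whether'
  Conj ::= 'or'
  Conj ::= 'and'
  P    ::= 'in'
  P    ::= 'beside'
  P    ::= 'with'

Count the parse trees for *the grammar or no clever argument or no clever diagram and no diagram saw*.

Two of the 5 distinct bracketings:
[S [NP [NP [Det the] [N grammar]] [Conj or] [NP [NP [Det no] [AP [Adj clever]] [N argument]] [Conj or] [NP [NP [Det no] [AP [Adj clever]] [N diagram]] [Conj and] [NP [Det no] [N diagram]]]]] [VP [V saw]]]
[S [NP [NP [Det the] [N grammar]] [Conj or] [NP [NP [NP [Det no] [AP [Adj clever]] [N argument]] [Conj or] [NP [Det no] [AP [Adj clever]] [N diagram]]] [Conj and] [NP [Det no] [N diagram]]]] [VP [V saw]]]
The trees differ in how a recursive rule is bracketed over the same span.

5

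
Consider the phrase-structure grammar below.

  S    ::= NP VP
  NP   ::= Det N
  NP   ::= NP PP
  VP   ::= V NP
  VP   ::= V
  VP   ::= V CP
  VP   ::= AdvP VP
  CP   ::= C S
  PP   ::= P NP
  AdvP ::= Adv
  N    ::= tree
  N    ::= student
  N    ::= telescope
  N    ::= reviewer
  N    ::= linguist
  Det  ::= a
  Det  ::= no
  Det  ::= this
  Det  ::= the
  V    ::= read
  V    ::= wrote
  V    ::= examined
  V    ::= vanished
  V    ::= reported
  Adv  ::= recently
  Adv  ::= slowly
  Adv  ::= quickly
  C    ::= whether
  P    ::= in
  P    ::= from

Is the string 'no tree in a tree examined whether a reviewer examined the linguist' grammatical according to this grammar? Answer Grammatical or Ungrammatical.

Grammatical

[S [NP [NP [Det no] [N tree]] [PP [P in] [NP [Det a] [N tree]]]] [VP [V examined] [CP [C whether] [S [NP [Det a] [N reviewer]] [VP [V examined] [NP [Det the] [N linguist]]]]]]]
The bracketing above is licensed at every node by one of the given productions, with S at the root.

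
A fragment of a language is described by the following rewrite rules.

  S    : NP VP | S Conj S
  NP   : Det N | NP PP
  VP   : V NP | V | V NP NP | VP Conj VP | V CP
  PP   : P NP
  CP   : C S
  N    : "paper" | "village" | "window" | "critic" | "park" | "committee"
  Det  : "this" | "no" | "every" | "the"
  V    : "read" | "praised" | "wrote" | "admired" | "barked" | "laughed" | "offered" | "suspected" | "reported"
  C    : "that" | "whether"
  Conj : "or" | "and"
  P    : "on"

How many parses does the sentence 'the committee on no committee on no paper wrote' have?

The two bracketings:
[S [NP [NP [Det the] [N committee]] [PP [P on] [NP [NP [Det no] [N committee]] [PP [P on] [NP [Det no] [N paper]]]]]] [VP [V wrote]]]
[S [NP [NP [NP [Det the] [N committee]] [PP [P on] [NP [Det no] [N committee]]]] [PP [P on] [NP [Det no] [N paper]]]] [VP [V wrote]]]
The trees differ in how a recursive rule is bracketed over the same span.

2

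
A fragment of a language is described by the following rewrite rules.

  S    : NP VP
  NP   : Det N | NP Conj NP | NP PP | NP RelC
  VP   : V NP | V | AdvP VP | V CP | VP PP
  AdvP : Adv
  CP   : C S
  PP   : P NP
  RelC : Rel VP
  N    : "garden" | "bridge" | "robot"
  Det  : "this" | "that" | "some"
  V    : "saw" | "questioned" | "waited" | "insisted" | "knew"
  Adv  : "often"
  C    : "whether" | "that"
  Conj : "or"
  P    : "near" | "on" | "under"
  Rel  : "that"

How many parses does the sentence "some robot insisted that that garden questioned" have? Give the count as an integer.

1

[S [NP [Det some] [N robot]] [VP [V insisted] [CP [C that] [S [NP [Det that] [N garden]] [VP [V questioned]]]]]]
No rule offers an alternative attachment or grouping for any span, so this is the only derivation.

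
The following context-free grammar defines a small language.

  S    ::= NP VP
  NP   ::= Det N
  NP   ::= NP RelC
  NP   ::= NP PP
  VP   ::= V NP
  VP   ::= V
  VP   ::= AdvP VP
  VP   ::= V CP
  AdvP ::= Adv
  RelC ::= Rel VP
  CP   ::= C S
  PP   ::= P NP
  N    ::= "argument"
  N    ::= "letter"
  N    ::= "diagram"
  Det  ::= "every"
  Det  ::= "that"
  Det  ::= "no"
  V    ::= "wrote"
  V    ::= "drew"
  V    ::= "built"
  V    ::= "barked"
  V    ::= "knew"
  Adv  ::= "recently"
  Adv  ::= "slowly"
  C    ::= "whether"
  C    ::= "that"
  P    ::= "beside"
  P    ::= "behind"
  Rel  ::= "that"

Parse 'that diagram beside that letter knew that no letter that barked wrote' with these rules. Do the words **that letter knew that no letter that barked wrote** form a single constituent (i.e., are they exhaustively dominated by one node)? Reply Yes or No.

[S [NP [NP [Det that] [N diagram]] [PP [P beside] [NP [Det that] [N letter]]]] [VP [V knew] [CP [C that] [S [NP [NP [Det no] [N letter]] [RelC [Rel that] [VP [V barked]]]] [VP [V wrote]]]]]]
The smallest constituent containing 'that letter knew that no letter that barked wrote' is the S spanning 'that diagram beside that letter knew that no letter that barked wrote'; no single node in the tree dominates exactly the given words.

No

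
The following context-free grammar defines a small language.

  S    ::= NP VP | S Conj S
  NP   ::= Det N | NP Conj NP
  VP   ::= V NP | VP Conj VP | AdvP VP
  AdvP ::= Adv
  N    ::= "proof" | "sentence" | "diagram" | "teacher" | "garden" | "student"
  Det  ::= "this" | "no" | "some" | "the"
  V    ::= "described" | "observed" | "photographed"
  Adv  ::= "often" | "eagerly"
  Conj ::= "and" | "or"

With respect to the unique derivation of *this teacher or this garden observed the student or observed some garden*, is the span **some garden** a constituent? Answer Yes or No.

[S [NP [NP [Det this] [N teacher]] [Conj or] [NP [Det this] [N garden]]] [VP [VP [V observed] [NP [Det the] [N student]]] [Conj or] [VP [V observed] [NP [Det some] [N garden]]]]]
The words 'some garden' are exhaustively dominated by a single NP node (built by NP → Det N), so they form a constituent.

Yes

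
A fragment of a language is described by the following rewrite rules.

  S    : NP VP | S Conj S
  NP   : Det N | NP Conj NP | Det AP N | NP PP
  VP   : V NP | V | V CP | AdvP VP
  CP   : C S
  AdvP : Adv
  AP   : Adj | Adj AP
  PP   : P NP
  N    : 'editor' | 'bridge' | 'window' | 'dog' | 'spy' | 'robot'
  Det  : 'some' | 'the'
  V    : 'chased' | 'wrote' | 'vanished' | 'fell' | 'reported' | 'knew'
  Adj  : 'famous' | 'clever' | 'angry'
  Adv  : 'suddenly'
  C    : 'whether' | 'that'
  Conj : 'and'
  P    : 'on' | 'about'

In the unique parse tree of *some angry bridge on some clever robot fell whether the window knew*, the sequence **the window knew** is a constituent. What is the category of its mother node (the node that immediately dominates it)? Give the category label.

[S [NP [NP [Det some] [AP [Adj angry]] [N bridge]] [PP [P on] [NP [Det some] [AP [Adj clever]] [N robot]]]] [VP [V fell] [CP [C whether] [S [NP [Det the] [N window]] [VP [V knew]]]]]]
The span 'the window knew' is the S node built by S → NP VP.
Its mother is the CP built by CP → C S.

CP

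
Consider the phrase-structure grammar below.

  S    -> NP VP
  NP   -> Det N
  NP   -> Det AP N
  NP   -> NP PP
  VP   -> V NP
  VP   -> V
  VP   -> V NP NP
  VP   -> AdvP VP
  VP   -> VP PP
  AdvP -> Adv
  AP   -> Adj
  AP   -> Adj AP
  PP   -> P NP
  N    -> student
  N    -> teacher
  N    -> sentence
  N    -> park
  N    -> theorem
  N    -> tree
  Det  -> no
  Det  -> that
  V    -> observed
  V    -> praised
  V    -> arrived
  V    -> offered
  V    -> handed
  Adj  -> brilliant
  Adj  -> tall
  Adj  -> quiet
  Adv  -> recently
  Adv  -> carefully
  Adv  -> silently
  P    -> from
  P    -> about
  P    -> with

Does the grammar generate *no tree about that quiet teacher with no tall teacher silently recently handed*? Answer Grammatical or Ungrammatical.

S
  NP
    NP
      Det: no
      N: tree
    PP
      P: about
      NP
        NP
          Det: that
          AP
            Adj: quiet
          N: teacher
        PP
          P: with
          NP
            Det: no
            AP
              Adj: tall
            N: teacher
  VP
    AdvP
      Adv: silently
    VP
      AdvP
        Adv: recently
      VP
        V: handed
Every word is introduced by a lexical rule and the phrasal rules combine the resulting categories into a single S.

Grammatical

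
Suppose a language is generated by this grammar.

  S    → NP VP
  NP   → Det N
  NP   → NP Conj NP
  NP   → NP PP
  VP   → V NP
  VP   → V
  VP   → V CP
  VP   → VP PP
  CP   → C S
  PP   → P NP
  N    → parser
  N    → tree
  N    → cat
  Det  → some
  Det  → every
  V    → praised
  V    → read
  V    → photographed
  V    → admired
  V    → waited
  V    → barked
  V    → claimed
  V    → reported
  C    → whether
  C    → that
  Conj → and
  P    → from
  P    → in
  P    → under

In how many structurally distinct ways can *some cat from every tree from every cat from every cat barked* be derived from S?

5

Two of the 5 distinct bracketings:
[S [NP [NP [Det some] [N cat]] [PP [P from] [NP [NP [Det every] [N tree]] [PP [P from] [NP [NP [Det every] [N cat]] [PP [P from] [NP [Det every] [N cat]]]]]]]] [VP [V barked]]]
[S [NP [NP [Det some] [N cat]] [PP [P from] [NP [NP [NP [Det every] [N tree]] [PP [P from] [NP [Det every] [N cat]]]] [PP [P from] [NP [Det every] [N cat]]]]]] [VP [V barked]]]
The trees differ in how a recursive rule is bracketed over the same span.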